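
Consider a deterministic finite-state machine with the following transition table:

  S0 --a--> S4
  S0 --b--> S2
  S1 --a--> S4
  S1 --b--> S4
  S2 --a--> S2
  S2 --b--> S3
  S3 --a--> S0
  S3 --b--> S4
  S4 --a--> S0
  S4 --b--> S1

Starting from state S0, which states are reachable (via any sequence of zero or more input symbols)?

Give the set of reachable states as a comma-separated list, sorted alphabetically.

BFS from S0:
  visit S0: S0--a-->S4 (new), S0--b-->S2 (new)
  visit S4: S4--a-->S0 (seen), S4--b-->S1 (new)
  visit S2: S2--a-->S2 (seen), S2--b-->S3 (new)
  visit S1: S1--a-->S4 (seen), S1--b-->S4 (seen)
  visit S3: S3--a-->S0 (seen), S3--b-->S4 (seen)

Answer: S0, S1, S2, S3, S4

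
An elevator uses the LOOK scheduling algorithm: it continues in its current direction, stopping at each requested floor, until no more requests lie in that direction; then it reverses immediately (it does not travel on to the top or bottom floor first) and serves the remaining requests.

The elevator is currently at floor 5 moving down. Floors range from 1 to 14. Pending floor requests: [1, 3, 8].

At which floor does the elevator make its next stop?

Answer: 3

Derivation:
Current floor: 5, direction: down
Requests above: [8]
Requests below: [1, 3]
Moving down and requests lie below → nearest below is max([1, 3]) = 3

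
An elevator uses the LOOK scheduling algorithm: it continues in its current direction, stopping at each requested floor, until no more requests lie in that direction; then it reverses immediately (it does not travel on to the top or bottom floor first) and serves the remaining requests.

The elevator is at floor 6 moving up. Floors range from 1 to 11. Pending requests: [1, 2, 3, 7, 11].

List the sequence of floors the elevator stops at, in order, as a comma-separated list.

Answer: 7, 11, 3, 2, 1

Derivation:
Current: 6, moving UP
Serve above first (ascending): [7, 11]
Then reverse, serve below (descending): [3, 2, 1]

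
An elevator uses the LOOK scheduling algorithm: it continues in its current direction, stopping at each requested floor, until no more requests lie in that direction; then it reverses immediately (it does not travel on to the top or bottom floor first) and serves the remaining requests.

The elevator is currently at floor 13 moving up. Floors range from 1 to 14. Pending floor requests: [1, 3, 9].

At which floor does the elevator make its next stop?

Current floor: 13, direction: up
Requests above: []
Requests below: [1, 3, 9]
Moving up but no requests above → reverse; nearest below is max([1, 3, 9]) = 9

Answer: 9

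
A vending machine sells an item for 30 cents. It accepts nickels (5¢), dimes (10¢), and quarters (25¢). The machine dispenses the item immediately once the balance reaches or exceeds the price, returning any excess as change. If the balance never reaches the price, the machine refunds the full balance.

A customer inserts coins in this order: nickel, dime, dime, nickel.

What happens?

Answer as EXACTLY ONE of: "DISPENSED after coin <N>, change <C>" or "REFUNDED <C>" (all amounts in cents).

Price: 30¢
Coin 1 (nickel, 5¢): balance = 5¢
Coin 2 (dime, 10¢): balance = 15¢
Coin 3 (dime, 10¢): balance = 25¢
Coin 4 (nickel, 5¢): balance = 30¢
  → balance >= price → DISPENSE, change = 30 - 30 = 0¢

Answer: DISPENSED after coin 4, change 0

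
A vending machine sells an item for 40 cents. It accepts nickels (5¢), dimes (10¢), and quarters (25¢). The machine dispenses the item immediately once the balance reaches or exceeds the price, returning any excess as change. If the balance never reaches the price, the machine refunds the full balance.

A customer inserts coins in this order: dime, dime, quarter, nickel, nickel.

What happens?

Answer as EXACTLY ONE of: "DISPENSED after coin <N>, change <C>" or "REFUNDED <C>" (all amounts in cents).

Price: 40¢
Coin 1 (dime, 10¢): balance = 10¢
Coin 2 (dime, 10¢): balance = 20¢
Coin 3 (quarter, 25¢): balance = 45¢
  → balance >= price → DISPENSE, change = 45 - 40 = 5¢

Answer: DISPENSED after coin 3, change 5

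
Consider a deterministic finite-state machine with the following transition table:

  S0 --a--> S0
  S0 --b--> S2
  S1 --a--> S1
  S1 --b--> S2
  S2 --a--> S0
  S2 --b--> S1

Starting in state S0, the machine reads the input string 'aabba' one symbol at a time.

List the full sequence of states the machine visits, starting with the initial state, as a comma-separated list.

Start: S0
  read 'a': S0 --a--> S0
  read 'a': S0 --a--> S0
  read 'b': S0 --b--> S2
  read 'b': S2 --b--> S1
  read 'a': S1 --a--> S1

Answer: S0, S0, S0, S2, S1, S1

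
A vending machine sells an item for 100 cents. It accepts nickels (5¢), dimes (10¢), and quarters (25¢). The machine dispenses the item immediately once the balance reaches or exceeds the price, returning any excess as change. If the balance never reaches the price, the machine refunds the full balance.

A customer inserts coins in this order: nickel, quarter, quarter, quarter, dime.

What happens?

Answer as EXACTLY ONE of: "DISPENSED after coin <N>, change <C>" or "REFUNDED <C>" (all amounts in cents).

Answer: REFUNDED 90

Derivation:
Price: 100¢
Coin 1 (nickel, 5¢): balance = 5¢
Coin 2 (quarter, 25¢): balance = 30¢
Coin 3 (quarter, 25¢): balance = 55¢
Coin 4 (quarter, 25¢): balance = 80¢
Coin 5 (dime, 10¢): balance = 90¢
All coins inserted, balance 90¢ < price 100¢ → REFUND 90¢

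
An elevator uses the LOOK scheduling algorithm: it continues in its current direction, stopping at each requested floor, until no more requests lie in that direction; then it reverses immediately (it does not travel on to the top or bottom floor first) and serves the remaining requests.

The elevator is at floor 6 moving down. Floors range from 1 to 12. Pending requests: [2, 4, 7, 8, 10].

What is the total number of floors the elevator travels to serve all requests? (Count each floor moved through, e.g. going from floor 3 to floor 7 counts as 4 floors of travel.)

Start at floor 6 moving down, LOOK stop order: [4, 2, 7, 8, 10]
  6 → 4: |4-6| = 2, total = 2
  4 → 2: |2-4| = 2, total = 4
  2 → 7: |7-2| = 5, total = 9
  7 → 8: |8-7| = 1, total = 10
  8 → 10: |10-8| = 2, total = 12

Answer: 12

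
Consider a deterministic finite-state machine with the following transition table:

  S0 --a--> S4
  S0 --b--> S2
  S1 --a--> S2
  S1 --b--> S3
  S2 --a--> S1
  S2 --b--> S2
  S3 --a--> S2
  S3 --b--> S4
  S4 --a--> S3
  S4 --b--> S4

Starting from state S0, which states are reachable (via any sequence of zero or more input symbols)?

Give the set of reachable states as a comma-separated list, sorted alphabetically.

BFS from S0:
  visit S0: S0--a-->S4 (new), S0--b-->S2 (new)
  visit S4: S4--a-->S3 (new), S4--b-->S4 (seen)
  visit S2: S2--a-->S1 (new), S2--b-->S2 (seen)
  visit S3: S3--a-->S2 (seen), S3--b-->S4 (seen)
  visit S1: S1--a-->S2 (seen), S1--b-->S3 (seen)

Answer: S0, S1, S2, S3, S4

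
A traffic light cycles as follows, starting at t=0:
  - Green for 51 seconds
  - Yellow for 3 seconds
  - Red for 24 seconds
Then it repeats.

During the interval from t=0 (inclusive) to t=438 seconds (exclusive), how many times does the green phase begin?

Cycle = 51+3+24 = 78s
green phase starts at t = k*78 + 0 for k=0,1,2,...
Need k*78+0 < 438 → k < 5.615
k ∈ {0, ..., 5} → 6 starts

Answer: 6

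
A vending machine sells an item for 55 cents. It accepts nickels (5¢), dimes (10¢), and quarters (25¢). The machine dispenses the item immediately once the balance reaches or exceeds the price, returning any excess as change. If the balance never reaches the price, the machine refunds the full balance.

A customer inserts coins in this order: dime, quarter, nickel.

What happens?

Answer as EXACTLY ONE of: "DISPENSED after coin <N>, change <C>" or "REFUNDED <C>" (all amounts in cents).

Price: 55¢
Coin 1 (dime, 10¢): balance = 10¢
Coin 2 (quarter, 25¢): balance = 35¢
Coin 3 (nickel, 5¢): balance = 40¢
All coins inserted, balance 40¢ < price 55¢ → REFUND 40¢

Answer: REFUNDED 40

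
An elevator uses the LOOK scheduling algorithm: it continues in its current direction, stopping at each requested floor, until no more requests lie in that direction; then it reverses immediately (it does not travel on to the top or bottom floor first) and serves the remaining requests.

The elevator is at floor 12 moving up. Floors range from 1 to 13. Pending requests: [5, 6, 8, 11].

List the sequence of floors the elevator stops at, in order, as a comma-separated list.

Current: 12, moving UP
Serve above first (ascending): []
Then reverse, serve below (descending): [11, 8, 6, 5]

Answer: 11, 8, 6, 5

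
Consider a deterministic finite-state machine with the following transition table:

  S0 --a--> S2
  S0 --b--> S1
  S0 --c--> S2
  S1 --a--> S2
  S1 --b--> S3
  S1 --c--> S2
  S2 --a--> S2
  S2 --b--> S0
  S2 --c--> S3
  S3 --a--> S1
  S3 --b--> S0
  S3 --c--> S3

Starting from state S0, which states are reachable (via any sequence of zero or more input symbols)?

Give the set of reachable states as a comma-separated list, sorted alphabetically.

BFS from S0:
  visit S0: S0--a-->S2 (new), S0--b-->S1 (new), S0--c-->S2 (seen)
  visit S2: S2--a-->S2 (seen), S2--b-->S0 (seen), S2--c-->S3 (new)
  visit S1: S1--a-->S2 (seen), S1--b-->S3 (seen), S1--c-->S2 (seen)
  visit S3: S3--a-->S1 (seen), S3--b-->S0 (seen), S3--c-->S3 (seen)

Answer: S0, S1, S2, S3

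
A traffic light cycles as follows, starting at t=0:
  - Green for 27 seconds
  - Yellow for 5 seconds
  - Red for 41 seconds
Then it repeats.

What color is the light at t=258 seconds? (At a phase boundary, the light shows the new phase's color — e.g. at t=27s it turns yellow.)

Cycle length = 27 + 5 + 41 = 73s
t = 258, phase_t = 258 mod 73 = 39
39 >= 32 → RED

Answer: red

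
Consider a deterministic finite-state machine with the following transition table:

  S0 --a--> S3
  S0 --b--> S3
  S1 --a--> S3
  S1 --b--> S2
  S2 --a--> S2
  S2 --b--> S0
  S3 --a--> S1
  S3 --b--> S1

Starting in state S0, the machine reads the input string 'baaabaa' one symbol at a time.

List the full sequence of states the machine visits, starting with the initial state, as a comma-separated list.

Answer: S0, S3, S1, S3, S1, S2, S2, S2

Derivation:
Start: S0
  read 'b': S0 --b--> S3
  read 'a': S3 --a--> S1
  read 'a': S1 --a--> S3
  read 'a': S3 --a--> S1
  read 'b': S1 --b--> S2
  read 'a': S2 --a--> S2
  read 'a': S2 --a--> S2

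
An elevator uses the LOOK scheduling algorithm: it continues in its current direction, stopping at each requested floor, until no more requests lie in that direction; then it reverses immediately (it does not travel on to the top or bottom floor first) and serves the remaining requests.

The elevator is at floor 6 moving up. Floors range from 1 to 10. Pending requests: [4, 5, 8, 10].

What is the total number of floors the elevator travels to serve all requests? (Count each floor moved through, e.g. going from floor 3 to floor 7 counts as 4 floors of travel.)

Answer: 10

Derivation:
Start at floor 6 moving up, LOOK stop order: [8, 10, 5, 4]
  6 → 8: |8-6| = 2, total = 2
  8 → 10: |10-8| = 2, total = 4
  10 → 5: |5-10| = 5, total = 9
  5 → 4: |4-5| = 1, total = 10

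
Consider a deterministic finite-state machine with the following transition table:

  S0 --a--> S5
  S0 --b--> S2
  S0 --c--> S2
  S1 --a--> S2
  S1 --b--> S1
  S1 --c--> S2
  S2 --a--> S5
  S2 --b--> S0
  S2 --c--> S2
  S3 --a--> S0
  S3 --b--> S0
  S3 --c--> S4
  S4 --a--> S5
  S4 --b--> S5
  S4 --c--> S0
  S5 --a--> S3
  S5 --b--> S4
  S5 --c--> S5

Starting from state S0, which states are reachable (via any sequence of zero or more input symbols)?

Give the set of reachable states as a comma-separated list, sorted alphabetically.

Answer: S0, S2, S3, S4, S5

Derivation:
BFS from S0:
  visit S0: S0--a-->S5 (new), S0--b-->S2 (new), S0--c-->S2 (seen)
  visit S5: S5--a-->S3 (new), S5--b-->S4 (new), S5--c-->S5 (seen)
  visit S2: S2--a-->S5 (seen), S2--b-->S0 (seen), S2--c-->S2 (seen)
  visit S3: S3--a-->S0 (seen), S3--b-->S0 (seen), S3--c-->S4 (seen)
  visit S4: S4--a-->S5 (seen), S4--b-->S5 (seen), S4--c-->S0 (seen)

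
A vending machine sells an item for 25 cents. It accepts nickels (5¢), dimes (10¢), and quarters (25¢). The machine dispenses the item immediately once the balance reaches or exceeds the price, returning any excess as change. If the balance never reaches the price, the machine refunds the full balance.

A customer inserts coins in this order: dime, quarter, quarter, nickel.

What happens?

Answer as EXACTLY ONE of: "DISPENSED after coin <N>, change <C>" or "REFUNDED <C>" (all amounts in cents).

Answer: DISPENSED after coin 2, change 10

Derivation:
Price: 25¢
Coin 1 (dime, 10¢): balance = 10¢
Coin 2 (quarter, 25¢): balance = 35¢
  → balance >= price → DISPENSE, change = 35 - 25 = 10¢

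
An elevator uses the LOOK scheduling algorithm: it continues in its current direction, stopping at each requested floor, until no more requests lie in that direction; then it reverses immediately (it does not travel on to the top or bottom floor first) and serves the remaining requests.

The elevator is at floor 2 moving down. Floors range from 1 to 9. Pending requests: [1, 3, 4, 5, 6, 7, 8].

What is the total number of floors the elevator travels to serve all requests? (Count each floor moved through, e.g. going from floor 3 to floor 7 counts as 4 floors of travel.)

Start at floor 2 moving down, LOOK stop order: [1, 3, 4, 5, 6, 7, 8]
  2 → 1: |1-2| = 1, total = 1
  1 → 3: |3-1| = 2, total = 3
  3 → 4: |4-3| = 1, total = 4
  4 → 5: |5-4| = 1, total = 5
  5 → 6: |6-5| = 1, total = 6
  6 → 7: |7-6| = 1, total = 7
  7 → 8: |8-7| = 1, total = 8

Answer: 8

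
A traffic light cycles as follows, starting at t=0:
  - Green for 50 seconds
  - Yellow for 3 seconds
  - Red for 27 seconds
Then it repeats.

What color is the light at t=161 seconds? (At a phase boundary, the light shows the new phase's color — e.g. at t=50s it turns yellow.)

Cycle length = 50 + 3 + 27 = 80s
t = 161, phase_t = 161 mod 80 = 1
1 < 50 (green end) → GREEN

Answer: green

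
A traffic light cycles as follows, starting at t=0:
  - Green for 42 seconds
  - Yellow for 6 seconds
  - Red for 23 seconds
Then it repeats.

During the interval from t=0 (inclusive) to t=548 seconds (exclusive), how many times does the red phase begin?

Cycle = 42+6+23 = 71s
red phase starts at t = k*71 + 48 for k=0,1,2,...
Need k*71+48 < 548 → k < 7.042
k ∈ {0, ..., 7} → 8 starts

Answer: 8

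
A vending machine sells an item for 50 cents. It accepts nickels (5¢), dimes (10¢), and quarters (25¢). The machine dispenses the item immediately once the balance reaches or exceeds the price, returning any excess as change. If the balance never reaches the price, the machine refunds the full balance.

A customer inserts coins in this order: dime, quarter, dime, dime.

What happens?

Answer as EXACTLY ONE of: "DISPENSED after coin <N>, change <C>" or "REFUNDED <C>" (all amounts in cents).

Answer: DISPENSED after coin 4, change 5

Derivation:
Price: 50¢
Coin 1 (dime, 10¢): balance = 10¢
Coin 2 (quarter, 25¢): balance = 35¢
Coin 3 (dime, 10¢): balance = 45¢
Coin 4 (dime, 10¢): balance = 55¢
  → balance >= price → DISPENSE, change = 55 - 50 = 5¢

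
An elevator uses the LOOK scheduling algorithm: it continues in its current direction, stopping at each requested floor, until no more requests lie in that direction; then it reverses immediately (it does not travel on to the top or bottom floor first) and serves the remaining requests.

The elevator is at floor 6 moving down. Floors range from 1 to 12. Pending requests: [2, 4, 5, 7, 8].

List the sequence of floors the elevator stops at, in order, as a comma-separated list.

Answer: 5, 4, 2, 7, 8

Derivation:
Current: 6, moving DOWN
Serve below first (descending): [5, 4, 2]
Then reverse, serve above (ascending): [7, 8]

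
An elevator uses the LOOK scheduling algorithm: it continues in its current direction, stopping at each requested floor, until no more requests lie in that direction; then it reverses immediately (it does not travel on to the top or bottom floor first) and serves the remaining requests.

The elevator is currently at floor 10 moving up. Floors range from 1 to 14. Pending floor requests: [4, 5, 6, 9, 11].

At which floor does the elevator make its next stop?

Answer: 11

Derivation:
Current floor: 10, direction: up
Requests above: [11]
Requests below: [4, 5, 6, 9]
Moving up and requests lie above → nearest above is min([11]) = 11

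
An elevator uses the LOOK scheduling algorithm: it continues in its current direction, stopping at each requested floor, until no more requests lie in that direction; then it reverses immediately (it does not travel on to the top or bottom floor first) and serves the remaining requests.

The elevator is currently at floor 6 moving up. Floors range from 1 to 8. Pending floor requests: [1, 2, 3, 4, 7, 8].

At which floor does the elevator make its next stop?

Answer: 7

Derivation:
Current floor: 6, direction: up
Requests above: [7, 8]
Requests below: [1, 2, 3, 4]
Moving up and requests lie above → nearest above is min([7, 8]) = 7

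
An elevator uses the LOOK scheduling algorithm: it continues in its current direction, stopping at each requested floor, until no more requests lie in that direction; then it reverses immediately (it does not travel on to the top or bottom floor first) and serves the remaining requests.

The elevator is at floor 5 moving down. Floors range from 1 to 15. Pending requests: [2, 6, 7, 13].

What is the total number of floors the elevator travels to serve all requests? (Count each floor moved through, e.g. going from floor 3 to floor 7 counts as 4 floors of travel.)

Start at floor 5 moving down, LOOK stop order: [2, 6, 7, 13]
  5 → 2: |2-5| = 3, total = 3
  2 → 6: |6-2| = 4, total = 7
  6 → 7: |7-6| = 1, total = 8
  7 → 13: |13-7| = 6, total = 14

Answer: 14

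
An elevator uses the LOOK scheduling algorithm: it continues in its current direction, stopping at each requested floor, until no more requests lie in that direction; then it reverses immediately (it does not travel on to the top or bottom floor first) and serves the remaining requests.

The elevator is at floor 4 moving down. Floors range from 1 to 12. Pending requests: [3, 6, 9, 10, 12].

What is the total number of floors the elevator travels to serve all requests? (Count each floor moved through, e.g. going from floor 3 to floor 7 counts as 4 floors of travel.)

Answer: 10

Derivation:
Start at floor 4 moving down, LOOK stop order: [3, 6, 9, 10, 12]
  4 → 3: |3-4| = 1, total = 1
  3 → 6: |6-3| = 3, total = 4
  6 → 9: |9-6| = 3, total = 7
  9 → 10: |10-9| = 1, total = 8
  10 → 12: |12-10| = 2, total = 10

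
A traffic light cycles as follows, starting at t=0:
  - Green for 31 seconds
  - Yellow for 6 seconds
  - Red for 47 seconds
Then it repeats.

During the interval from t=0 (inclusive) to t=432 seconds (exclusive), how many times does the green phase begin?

Cycle = 31+6+47 = 84s
green phase starts at t = k*84 + 0 for k=0,1,2,...
Need k*84+0 < 432 → k < 5.143
k ∈ {0, ..., 5} → 6 starts

Answer: 6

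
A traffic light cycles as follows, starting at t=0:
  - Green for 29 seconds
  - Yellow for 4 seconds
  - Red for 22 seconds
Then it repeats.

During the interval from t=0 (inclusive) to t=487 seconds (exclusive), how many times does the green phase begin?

Answer: 9

Derivation:
Cycle = 29+4+22 = 55s
green phase starts at t = k*55 + 0 for k=0,1,2,...
Need k*55+0 < 487 → k < 8.855
k ∈ {0, ..., 8} → 9 starts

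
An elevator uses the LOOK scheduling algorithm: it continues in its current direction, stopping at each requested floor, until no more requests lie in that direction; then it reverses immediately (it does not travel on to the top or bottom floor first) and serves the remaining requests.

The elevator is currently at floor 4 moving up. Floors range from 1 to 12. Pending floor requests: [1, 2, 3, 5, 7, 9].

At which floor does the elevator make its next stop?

Current floor: 4, direction: up
Requests above: [5, 7, 9]
Requests below: [1, 2, 3]
Moving up and requests lie above → nearest above is min([5, 7, 9]) = 5

Answer: 5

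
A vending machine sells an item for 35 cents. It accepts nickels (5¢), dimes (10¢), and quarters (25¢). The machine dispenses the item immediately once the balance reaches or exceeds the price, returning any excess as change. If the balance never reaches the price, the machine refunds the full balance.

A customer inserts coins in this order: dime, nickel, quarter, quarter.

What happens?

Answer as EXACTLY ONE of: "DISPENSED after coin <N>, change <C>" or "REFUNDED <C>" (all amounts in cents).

Answer: DISPENSED after coin 3, change 5

Derivation:
Price: 35¢
Coin 1 (dime, 10¢): balance = 10¢
Coin 2 (nickel, 5¢): balance = 15¢
Coin 3 (quarter, 25¢): balance = 40¢
  → balance >= price → DISPENSE, change = 40 - 35 = 5¢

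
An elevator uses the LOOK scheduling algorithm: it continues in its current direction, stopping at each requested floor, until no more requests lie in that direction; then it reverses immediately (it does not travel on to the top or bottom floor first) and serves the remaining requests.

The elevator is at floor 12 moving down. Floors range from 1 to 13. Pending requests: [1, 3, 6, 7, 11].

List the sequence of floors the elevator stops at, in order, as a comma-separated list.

Current: 12, moving DOWN
Serve below first (descending): [11, 7, 6, 3, 1]
Then reverse, serve above (ascending): []

Answer: 11, 7, 6, 3, 1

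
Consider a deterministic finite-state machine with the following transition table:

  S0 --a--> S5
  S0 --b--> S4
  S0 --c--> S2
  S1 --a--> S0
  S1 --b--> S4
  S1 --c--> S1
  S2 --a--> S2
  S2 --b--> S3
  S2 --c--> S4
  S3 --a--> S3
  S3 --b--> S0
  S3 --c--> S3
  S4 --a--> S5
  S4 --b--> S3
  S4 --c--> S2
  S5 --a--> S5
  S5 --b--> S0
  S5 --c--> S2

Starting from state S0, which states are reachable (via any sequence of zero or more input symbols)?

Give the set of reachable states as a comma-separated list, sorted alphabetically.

Answer: S0, S2, S3, S4, S5

Derivation:
BFS from S0:
  visit S0: S0--a-->S5 (new), S0--b-->S4 (new), S0--c-->S2 (new)
  visit S5: S5--a-->S5 (seen), S5--b-->S0 (seen), S5--c-->S2 (seen)
  visit S4: S4--a-->S5 (seen), S4--b-->S3 (new), S4--c-->S2 (seen)
  visit S2: S2--a-->S2 (seen), S2--b-->S3 (seen), S2--c-->S4 (seen)
  visit S3: S3--a-->S3 (seen), S3--b-->S0 (seen), S3--c-->S3 (seen)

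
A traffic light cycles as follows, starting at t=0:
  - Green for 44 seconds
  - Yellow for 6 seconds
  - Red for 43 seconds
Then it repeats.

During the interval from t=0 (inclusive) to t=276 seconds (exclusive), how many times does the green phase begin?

Cycle = 44+6+43 = 93s
green phase starts at t = k*93 + 0 for k=0,1,2,...
Need k*93+0 < 276 → k < 2.968
k ∈ {0, ..., 2} → 3 starts

Answer: 3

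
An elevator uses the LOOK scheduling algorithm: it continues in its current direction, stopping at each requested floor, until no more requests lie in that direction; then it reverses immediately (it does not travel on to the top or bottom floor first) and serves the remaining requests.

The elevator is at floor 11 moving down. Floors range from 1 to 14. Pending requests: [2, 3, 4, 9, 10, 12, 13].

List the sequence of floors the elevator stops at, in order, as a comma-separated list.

Current: 11, moving DOWN
Serve below first (descending): [10, 9, 4, 3, 2]
Then reverse, serve above (ascending): [12, 13]

Answer: 10, 9, 4, 3, 2, 12, 13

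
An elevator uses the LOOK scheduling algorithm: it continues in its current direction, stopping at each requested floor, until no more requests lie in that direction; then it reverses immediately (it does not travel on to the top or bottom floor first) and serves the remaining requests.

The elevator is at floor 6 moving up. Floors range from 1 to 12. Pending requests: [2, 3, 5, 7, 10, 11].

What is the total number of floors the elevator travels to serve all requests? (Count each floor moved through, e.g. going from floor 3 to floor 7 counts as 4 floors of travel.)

Answer: 14

Derivation:
Start at floor 6 moving up, LOOK stop order: [7, 10, 11, 5, 3, 2]
  6 → 7: |7-6| = 1, total = 1
  7 → 10: |10-7| = 3, total = 4
  10 → 11: |11-10| = 1, total = 5
  11 → 5: |5-11| = 6, total = 11
  5 → 3: |3-5| = 2, total = 13
  3 → 2: |2-3| = 1, total = 14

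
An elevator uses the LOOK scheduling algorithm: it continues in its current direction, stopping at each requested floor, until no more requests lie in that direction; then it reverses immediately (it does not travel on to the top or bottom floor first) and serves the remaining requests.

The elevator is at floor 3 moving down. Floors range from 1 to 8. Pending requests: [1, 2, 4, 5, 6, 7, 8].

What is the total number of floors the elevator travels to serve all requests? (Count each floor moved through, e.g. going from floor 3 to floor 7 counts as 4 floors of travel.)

Answer: 9

Derivation:
Start at floor 3 moving down, LOOK stop order: [2, 1, 4, 5, 6, 7, 8]
  3 → 2: |2-3| = 1, total = 1
  2 → 1: |1-2| = 1, total = 2
  1 → 4: |4-1| = 3, total = 5
  4 → 5: |5-4| = 1, total = 6
  5 → 6: |6-5| = 1, total = 7
  6 → 7: |7-6| = 1, total = 8
  7 → 8: |8-7| = 1, total = 9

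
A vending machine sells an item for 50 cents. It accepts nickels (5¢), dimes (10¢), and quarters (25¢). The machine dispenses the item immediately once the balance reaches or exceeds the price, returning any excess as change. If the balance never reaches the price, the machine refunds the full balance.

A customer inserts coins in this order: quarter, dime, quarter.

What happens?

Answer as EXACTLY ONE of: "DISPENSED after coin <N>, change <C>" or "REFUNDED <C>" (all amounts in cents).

Answer: DISPENSED after coin 3, change 10

Derivation:
Price: 50¢
Coin 1 (quarter, 25¢): balance = 25¢
Coin 2 (dime, 10¢): balance = 35¢
Coin 3 (quarter, 25¢): balance = 60¢
  → balance >= price → DISPENSE, change = 60 - 50 = 10¢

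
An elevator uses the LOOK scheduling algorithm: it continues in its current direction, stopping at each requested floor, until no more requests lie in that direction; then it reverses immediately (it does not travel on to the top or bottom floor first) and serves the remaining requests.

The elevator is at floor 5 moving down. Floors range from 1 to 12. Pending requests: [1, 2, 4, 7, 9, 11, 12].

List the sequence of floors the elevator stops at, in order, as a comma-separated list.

Current: 5, moving DOWN
Serve below first (descending): [4, 2, 1]
Then reverse, serve above (ascending): [7, 9, 11, 12]

Answer: 4, 2, 1, 7, 9, 11, 12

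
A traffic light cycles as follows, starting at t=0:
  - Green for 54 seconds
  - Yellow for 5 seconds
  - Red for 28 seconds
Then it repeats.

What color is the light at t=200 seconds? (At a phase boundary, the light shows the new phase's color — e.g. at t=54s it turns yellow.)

Cycle length = 54 + 5 + 28 = 87s
t = 200, phase_t = 200 mod 87 = 26
26 < 54 (green end) → GREEN

Answer: green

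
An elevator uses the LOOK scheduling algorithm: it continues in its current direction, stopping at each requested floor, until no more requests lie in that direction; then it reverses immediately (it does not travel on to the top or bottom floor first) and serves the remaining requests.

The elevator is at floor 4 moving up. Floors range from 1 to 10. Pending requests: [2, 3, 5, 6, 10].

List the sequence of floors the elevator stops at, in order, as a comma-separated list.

Current: 4, moving UP
Serve above first (ascending): [5, 6, 10]
Then reverse, serve below (descending): [3, 2]

Answer: 5, 6, 10, 3, 2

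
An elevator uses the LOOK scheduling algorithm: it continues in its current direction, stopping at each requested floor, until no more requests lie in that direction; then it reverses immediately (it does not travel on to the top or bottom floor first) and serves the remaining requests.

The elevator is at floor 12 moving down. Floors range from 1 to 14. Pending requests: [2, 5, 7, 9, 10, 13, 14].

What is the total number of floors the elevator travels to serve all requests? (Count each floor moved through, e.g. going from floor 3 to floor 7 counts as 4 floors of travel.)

Start at floor 12 moving down, LOOK stop order: [10, 9, 7, 5, 2, 13, 14]
  12 → 10: |10-12| = 2, total = 2
  10 → 9: |9-10| = 1, total = 3
  9 → 7: |7-9| = 2, total = 5
  7 → 5: |5-7| = 2, total = 7
  5 → 2: |2-5| = 3, total = 10
  2 → 13: |13-2| = 11, total = 21
  13 → 14: |14-13| = 1, total = 22

Answer: 22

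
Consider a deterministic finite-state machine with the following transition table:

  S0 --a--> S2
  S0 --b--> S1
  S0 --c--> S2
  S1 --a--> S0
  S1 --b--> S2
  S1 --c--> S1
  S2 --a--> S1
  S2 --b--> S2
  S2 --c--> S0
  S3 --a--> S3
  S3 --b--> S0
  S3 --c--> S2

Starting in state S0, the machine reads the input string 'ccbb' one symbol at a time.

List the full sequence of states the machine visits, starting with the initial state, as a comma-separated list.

Answer: S0, S2, S0, S1, S2

Derivation:
Start: S0
  read 'c': S0 --c--> S2
  read 'c': S2 --c--> S0
  read 'b': S0 --b--> S1
  read 'b': S1 --b--> S2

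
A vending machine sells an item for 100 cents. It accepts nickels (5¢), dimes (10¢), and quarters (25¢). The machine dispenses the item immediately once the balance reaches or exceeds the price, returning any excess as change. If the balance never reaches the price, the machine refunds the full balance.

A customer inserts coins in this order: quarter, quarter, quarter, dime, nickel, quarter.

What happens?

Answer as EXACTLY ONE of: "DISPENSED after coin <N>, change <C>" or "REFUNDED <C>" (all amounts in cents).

Answer: DISPENSED after coin 6, change 15

Derivation:
Price: 100¢
Coin 1 (quarter, 25¢): balance = 25¢
Coin 2 (quarter, 25¢): balance = 50¢
Coin 3 (quarter, 25¢): balance = 75¢
Coin 4 (dime, 10¢): balance = 85¢
Coin 5 (nickel, 5¢): balance = 90¢
Coin 6 (quarter, 25¢): balance = 115¢
  → balance >= price → DISPENSE, change = 115 - 100 = 15¢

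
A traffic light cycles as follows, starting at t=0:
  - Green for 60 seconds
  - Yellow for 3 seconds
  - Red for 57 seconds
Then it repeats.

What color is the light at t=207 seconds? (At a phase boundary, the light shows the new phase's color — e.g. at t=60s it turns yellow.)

Answer: red

Derivation:
Cycle length = 60 + 3 + 57 = 120s
t = 207, phase_t = 207 mod 120 = 87
87 >= 63 → RED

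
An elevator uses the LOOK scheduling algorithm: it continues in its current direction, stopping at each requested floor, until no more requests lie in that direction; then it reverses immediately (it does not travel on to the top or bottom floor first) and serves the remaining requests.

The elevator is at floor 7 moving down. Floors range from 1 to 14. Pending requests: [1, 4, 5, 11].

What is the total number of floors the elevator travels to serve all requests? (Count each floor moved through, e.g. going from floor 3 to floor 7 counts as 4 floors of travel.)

Start at floor 7 moving down, LOOK stop order: [5, 4, 1, 11]
  7 → 5: |5-7| = 2, total = 2
  5 → 4: |4-5| = 1, total = 3
  4 → 1: |1-4| = 3, total = 6
  1 → 11: |11-1| = 10, total = 16

Answer: 16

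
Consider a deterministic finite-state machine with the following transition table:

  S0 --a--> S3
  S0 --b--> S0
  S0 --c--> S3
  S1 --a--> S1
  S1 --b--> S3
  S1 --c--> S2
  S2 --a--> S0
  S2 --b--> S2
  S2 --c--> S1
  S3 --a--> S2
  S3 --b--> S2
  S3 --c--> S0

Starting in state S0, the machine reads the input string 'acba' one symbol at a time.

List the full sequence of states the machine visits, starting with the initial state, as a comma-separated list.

Answer: S0, S3, S0, S0, S3

Derivation:
Start: S0
  read 'a': S0 --a--> S3
  read 'c': S3 --c--> S0
  read 'b': S0 --b--> S0
  read 'a': S0 --a--> S3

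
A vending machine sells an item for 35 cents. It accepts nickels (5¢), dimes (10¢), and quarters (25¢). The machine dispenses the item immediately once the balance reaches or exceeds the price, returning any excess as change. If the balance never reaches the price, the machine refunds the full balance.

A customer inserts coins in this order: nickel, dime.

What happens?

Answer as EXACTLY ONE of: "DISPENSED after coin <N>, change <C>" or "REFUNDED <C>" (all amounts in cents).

Answer: REFUNDED 15

Derivation:
Price: 35¢
Coin 1 (nickel, 5¢): balance = 5¢
Coin 2 (dime, 10¢): balance = 15¢
All coins inserted, balance 15¢ < price 35¢ → REFUND 15¢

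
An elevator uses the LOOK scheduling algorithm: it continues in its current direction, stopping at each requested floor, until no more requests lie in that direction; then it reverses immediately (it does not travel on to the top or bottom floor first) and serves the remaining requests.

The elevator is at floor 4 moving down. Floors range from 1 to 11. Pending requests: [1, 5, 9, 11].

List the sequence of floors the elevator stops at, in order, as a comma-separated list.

Answer: 1, 5, 9, 11

Derivation:
Current: 4, moving DOWN
Serve below first (descending): [1]
Then reverse, serve above (ascending): [5, 9, 11]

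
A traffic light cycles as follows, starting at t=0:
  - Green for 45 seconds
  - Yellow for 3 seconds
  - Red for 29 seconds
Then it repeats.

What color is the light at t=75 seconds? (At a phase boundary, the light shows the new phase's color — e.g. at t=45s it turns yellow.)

Answer: red

Derivation:
Cycle length = 45 + 3 + 29 = 77s
t = 75, phase_t = 75 mod 77 = 75
75 >= 48 → RED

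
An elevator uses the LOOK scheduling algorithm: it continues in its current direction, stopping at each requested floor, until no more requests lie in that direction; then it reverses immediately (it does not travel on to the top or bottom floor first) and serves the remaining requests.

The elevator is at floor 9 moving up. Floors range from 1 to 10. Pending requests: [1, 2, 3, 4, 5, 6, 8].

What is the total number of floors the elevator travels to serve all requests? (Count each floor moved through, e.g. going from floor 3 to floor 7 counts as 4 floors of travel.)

Start at floor 9 moving up, LOOK stop order: [8, 6, 5, 4, 3, 2, 1]
  9 → 8: |8-9| = 1, total = 1
  8 → 6: |6-8| = 2, total = 3
  6 → 5: |5-6| = 1, total = 4
  5 → 4: |4-5| = 1, total = 5
  4 → 3: |3-4| = 1, total = 6
  3 → 2: |2-3| = 1, total = 7
  2 → 1: |1-2| = 1, total = 8

Answer: 8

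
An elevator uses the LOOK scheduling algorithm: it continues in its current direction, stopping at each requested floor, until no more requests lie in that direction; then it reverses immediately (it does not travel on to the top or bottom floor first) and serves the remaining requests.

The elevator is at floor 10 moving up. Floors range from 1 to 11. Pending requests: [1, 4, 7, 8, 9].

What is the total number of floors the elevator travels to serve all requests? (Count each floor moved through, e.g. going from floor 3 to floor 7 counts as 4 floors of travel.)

Start at floor 10 moving up, LOOK stop order: [9, 8, 7, 4, 1]
  10 → 9: |9-10| = 1, total = 1
  9 → 8: |8-9| = 1, total = 2
  8 → 7: |7-8| = 1, total = 3
  7 → 4: |4-7| = 3, total = 6
  4 → 1: |1-4| = 3, total = 9

Answer: 9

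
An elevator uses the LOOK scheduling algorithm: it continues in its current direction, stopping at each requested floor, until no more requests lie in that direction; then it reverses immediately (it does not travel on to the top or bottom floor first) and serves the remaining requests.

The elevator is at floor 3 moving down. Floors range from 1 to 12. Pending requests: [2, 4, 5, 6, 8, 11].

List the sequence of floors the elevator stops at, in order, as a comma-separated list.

Current: 3, moving DOWN
Serve below first (descending): [2]
Then reverse, serve above (ascending): [4, 5, 6, 8, 11]

Answer: 2, 4, 5, 6, 8, 11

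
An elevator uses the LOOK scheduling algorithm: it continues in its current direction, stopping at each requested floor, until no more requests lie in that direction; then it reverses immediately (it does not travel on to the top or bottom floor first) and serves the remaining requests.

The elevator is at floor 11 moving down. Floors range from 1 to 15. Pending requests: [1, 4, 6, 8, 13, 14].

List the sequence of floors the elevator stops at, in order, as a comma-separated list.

Answer: 8, 6, 4, 1, 13, 14

Derivation:
Current: 11, moving DOWN
Serve below first (descending): [8, 6, 4, 1]
Then reverse, serve above (ascending): [13, 14]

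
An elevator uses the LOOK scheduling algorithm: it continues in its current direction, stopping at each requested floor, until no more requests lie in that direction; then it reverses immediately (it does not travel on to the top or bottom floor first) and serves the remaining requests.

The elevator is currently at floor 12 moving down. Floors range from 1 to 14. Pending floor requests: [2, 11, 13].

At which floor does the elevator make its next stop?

Answer: 11

Derivation:
Current floor: 12, direction: down
Requests above: [13]
Requests below: [2, 11]
Moving down and requests lie below → nearest below is max([2, 11]) = 11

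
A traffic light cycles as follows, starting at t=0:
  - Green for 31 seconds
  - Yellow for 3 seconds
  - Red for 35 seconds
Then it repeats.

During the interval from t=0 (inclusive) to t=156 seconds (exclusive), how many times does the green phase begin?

Answer: 3

Derivation:
Cycle = 31+3+35 = 69s
green phase starts at t = k*69 + 0 for k=0,1,2,...
Need k*69+0 < 156 → k < 2.261
k ∈ {0, ..., 2} → 3 starts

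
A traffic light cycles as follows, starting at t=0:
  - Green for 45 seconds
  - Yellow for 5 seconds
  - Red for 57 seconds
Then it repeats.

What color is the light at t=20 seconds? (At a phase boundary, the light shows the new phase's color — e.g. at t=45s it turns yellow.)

Cycle length = 45 + 5 + 57 = 107s
t = 20, phase_t = 20 mod 107 = 20
20 < 45 (green end) → GREEN

Answer: green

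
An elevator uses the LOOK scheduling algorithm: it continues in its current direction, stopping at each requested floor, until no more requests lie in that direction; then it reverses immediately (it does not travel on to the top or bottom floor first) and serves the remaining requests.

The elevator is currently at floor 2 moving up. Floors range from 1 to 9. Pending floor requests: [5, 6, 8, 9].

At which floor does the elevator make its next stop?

Answer: 5

Derivation:
Current floor: 2, direction: up
Requests above: [5, 6, 8, 9]
Requests below: []
Moving up and requests lie above → nearest above is min([5, 6, 8, 9]) = 5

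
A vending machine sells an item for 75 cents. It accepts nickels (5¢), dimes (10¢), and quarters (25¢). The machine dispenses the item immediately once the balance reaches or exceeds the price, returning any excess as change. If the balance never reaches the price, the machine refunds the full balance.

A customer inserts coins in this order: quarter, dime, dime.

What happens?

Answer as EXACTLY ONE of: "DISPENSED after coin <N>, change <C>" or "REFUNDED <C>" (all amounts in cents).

Price: 75¢
Coin 1 (quarter, 25¢): balance = 25¢
Coin 2 (dime, 10¢): balance = 35¢
Coin 3 (dime, 10¢): balance = 45¢
All coins inserted, balance 45¢ < price 75¢ → REFUND 45¢

Answer: REFUNDED 45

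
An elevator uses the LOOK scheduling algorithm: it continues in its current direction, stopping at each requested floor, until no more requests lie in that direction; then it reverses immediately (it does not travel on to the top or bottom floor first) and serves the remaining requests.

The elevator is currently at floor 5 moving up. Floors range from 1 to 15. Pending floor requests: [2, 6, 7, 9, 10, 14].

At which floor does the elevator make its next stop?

Answer: 6

Derivation:
Current floor: 5, direction: up
Requests above: [6, 7, 9, 10, 14]
Requests below: [2]
Moving up and requests lie above → nearest above is min([6, 7, 9, 10, 14]) = 6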